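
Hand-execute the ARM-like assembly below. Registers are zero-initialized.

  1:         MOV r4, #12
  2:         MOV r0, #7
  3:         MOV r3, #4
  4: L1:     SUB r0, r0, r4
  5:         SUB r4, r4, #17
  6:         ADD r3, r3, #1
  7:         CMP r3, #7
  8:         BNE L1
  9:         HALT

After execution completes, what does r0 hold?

22

MOV r4, #12 → r4=12
MOV r0, #7 → r0=7
MOV r3, #4 → r3=4
SUB r0, r0, r4 → r0=7-12=-5
SUB r4, r4, #17 → r4=12-17=-5
ADD r3, r3, #1 → r3=4+1=5
CMP r3, #7  (cmp 5,7)
BNE L1: taken
SUB r0, r0, r4 → r0=(-5)-(-5)=0
SUB r4, r4, #17 → r4=(-5)-17=-22
ADD r3, r3, #1 → r3=5+1=6
CMP r3, #7  (cmp 6,7)
BNE L1: taken
SUB r0, r0, r4 → r0=0-(-22)=22
SUB r4, r4, #17 → r4=(-22)-17=-39
ADD r3, r3, #1 → r3=6+1=7
CMP r3, #7  (cmp 7,7)
BNE L1: not taken
halt.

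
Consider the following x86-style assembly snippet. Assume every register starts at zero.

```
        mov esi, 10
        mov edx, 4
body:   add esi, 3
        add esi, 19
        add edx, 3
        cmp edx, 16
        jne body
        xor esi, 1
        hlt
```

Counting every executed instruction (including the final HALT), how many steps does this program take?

mov esi, 10 → esi=10
mov edx, 4 → edx=4
add esi, 3 → esi=10+3=13
add esi, 19 → esi=13+19=32
add edx, 3 → edx=4+3=7
cmp edx, 16  (cmp 7,16)
jne body: taken
add esi, 3 → esi=32+3=35
add esi, 19 → esi=35+19=54
add edx, 3 → edx=7+3=10
cmp edx, 16  (cmp 10,16)
jne body: taken
add esi, 3 → esi=54+3=57
add esi, 19 → esi=57+19=76
add edx, 3 → edx=10+3=13
cmp edx, 16  (cmp 13,16)
jne body: taken
add esi, 3 → esi=76+3=79
add esi, 19 → esi=79+19=98
add edx, 3 → edx=13+3=16
cmp edx, 16  (cmp 16,16)
jne body: not taken
xor esi, 1 → esi=98^1=99
halt.
Total executed instructions: 24.

24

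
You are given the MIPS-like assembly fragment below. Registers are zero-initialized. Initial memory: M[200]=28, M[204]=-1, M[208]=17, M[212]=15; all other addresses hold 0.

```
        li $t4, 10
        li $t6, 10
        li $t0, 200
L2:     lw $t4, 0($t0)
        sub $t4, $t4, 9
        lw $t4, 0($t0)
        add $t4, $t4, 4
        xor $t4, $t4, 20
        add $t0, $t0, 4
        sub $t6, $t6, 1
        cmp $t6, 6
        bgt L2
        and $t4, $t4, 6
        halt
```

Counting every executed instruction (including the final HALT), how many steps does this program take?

li $t4, 10 → $t4=10
li $t6, 10 → $t6=10
li $t0, 200 → $t0=200
lw $t4, 0($t0) → $t4=M[200]=28
sub $t4, $t4, 9 → $t4=28-9=19
lw $t4, 0($t0) → $t4=M[200]=28
add $t4, $t4, 4 → $t4=28+4=32
xor $t4, $t4, 20 → $t4=32^20=52
add $t0, $t0, 4 → $t0=200+4=204
sub $t6, $t6, 1 → $t6=10-1=9
cmp $t6, 6  (cmp 9,6)
bgt L2: taken
lw $t4, 0($t0) → $t4=M[204]=-1
sub $t4, $t4, 9 → $t4=(-1)-9=-10
lw $t4, 0($t0) → $t4=M[204]=-1
add $t4, $t4, 4 → $t4=(-1)+4=3
xor $t4, $t4, 20 → $t4=3^20=23
add $t0, $t0, 4 → $t0=204+4=208
sub $t6, $t6, 1 → $t6=9-1=8
cmp $t6, 6  (cmp 8,6)
bgt L2: taken
lw $t4, 0($t0) → $t4=M[208]=17
sub $t4, $t4, 9 → $t4=17-9=8
lw $t4, 0($t0) → $t4=M[208]=17
add $t4, $t4, 4 → $t4=17+4=21
xor $t4, $t4, 20 → $t4=21^20=1
add $t0, $t0, 4 → $t0=208+4=212
sub $t6, $t6, 1 → $t6=8-1=7
cmp $t6, 6  (cmp 7,6)
bgt L2: taken
lw $t4, 0($t0) → $t4=M[212]=15
sub $t4, $t4, 9 → $t4=15-9=6
lw $t4, 0($t0) → $t4=M[212]=15
add $t4, $t4, 4 → $t4=15+4=19
xor $t4, $t4, 20 → $t4=19^20=7
add $t0, $t0, 4 → $t0=212+4=216
sub $t6, $t6, 1 → $t6=7-1=6
cmp $t6, 6  (cmp 6,6)
bgt L2: not taken
and $t4, $t4, 6 → $t4=7&6=6
halt.
Total executed instructions: 41.

41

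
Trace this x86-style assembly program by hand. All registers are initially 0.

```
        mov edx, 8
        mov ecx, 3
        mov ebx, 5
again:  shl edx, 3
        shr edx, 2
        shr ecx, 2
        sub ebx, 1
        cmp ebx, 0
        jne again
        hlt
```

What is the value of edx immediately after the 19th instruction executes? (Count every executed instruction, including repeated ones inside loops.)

64

edx=8
ecx=3
ebx=5
edx=8<<3=64
edx=64>>2=16
ecx=3>>2=0
ebx=5-1=4
cmp ebx, 0  (cmp 4,0)
jne again: taken
edx=16<<3=128
edx=128>>2=32
ecx=0>>2=0
ebx=4-1=3
cmp ebx, 0  (cmp 3,0)
jne again: taken
edx=32<<3=256
edx=256>>2=64
ecx=0>>2=0
ebx=3-1=2
After step 19: edx = 64.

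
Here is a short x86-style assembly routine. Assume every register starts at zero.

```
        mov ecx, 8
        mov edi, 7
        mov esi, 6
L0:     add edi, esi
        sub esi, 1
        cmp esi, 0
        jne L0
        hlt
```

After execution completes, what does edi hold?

ecx=8
edi=7
esi=6
edi=7+6=13
esi=6-1=5
cmp esi, 0  (cmp 5,0)
jne L0: taken
edi=13+5=18
esi=5-1=4
cmp esi, 0  (cmp 4,0)
jne L0: taken
edi=18+4=22
esi=4-1=3
cmp esi, 0  (cmp 3,0)
jne L0: taken
edi=22+3=25
esi=3-1=2
cmp esi, 0  (cmp 2,0)
jne L0: taken
edi=25+2=27
esi=2-1=1
cmp esi, 0  (cmp 1,0)
jne L0: taken
edi=27+1=28
esi=1-1=0
cmp esi, 0  (cmp 0,0)
jne L0: not taken
halt.

28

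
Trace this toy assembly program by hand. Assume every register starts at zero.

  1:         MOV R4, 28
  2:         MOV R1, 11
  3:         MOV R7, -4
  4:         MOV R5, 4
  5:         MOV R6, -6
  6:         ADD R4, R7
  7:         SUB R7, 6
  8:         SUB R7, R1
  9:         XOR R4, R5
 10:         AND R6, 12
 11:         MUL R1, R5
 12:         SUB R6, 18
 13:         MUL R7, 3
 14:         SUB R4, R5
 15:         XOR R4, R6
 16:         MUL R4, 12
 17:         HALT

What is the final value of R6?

-10

MOV R4, 28 → R4=28
MOV R1, 11 → R1=11
MOV R7, -4 → R7=-4
MOV R5, 4 → R5=4
MOV R6, -6 → R6=-6
ADD R4, R7 → R4=28+(-4)=24
SUB R7, 6 → R7=(-4)-6=-10
SUB R7, R1 → R7=(-10)-11=-21
XOR R4, R5 → R4=24^4=28
AND R6, 12 → R6=(-6)&12=8
MUL R1, R5 → R1=11*4=44
SUB R6, 18 → R6=8-18=-10
MUL R7, 3 → R7=(-21)*3=-63
SUB R4, R5 → R4=28-4=24
XOR R4, R6 → R4=24^(-10)=-18
MUL R4, 12 → R4=(-18)*12=-216
halt.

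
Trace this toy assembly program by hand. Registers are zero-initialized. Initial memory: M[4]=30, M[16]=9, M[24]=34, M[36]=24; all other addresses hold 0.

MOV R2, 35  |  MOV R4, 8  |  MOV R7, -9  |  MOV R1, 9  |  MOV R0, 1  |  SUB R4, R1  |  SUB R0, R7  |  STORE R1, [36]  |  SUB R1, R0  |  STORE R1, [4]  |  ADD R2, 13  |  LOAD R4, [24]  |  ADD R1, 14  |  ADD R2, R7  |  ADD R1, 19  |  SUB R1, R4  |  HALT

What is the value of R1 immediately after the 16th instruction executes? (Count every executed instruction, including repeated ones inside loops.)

after MOV R2, 35: R2=35
after MOV R4, 8: R4=8
after MOV R7, -9: R7=-9
after MOV R1, 9: R1=9
after MOV R0, 1: R0=1
after SUB R4, R1: R4=8-9=-1
after SUB R0, R7: R0=1-(-9)=10
STORE R1, [36] → M[36]=9
after SUB R1, R0: R1=9-10=-1
STORE R1, [4] → M[4]=-1
after ADD R2, 13: R2=35+13=48
after LOAD R4, [24]: R4=M[24]=34
after ADD R1, 14: R1=(-1)+14=13
after ADD R2, R7: R2=48+(-9)=39
after ADD R1, 19: R1=13+19=32
after SUB R1, R4: R1=32-34=-2
After step 16: R1 = -2.

-2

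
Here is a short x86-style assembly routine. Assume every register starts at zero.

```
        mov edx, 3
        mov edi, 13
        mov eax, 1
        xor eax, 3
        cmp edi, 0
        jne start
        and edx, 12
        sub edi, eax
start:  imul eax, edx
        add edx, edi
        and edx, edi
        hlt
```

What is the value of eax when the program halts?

6

mov edx, 3 → edx=3
mov edi, 13 → edi=13
mov eax, 1 → eax=1
xor eax, 3 → eax=1^3=2
cmp edi, 0  (cmp 13,0)
jne start: taken
imul eax, edx → eax=2*3=6
add edx, edi → edx=3+13=16
and edx, edi → edx=16&13=0
halt.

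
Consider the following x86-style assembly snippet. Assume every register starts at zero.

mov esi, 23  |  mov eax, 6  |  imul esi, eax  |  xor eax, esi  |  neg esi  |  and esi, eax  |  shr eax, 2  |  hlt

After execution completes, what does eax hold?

35

after mov esi, 23: esi=23
after mov eax, 6: eax=6
after imul esi, eax: esi=23*6=138
after xor eax, esi: eax=6^138=140
after neg esi: esi=-(138)=-138
after and esi, eax: esi=(-138)&140=4
after shr eax, 2: eax=140>>2=35
halt.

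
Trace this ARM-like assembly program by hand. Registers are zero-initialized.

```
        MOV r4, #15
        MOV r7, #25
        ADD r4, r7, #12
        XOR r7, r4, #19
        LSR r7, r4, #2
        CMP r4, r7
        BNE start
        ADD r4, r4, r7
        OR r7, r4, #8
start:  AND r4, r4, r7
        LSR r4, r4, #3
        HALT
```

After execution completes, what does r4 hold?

MOV r4, #15 → r4=15
MOV r7, #25 → r7=25
ADD r4, r7, #12 → r4=25+12=37
XOR r7, r4, #19 → r7=37^19=54
LSR r7, r4, #2 → r7=37>>2=9
CMP r4, r7  (cmp 37,9)
BNE start: taken
AND r4, r4, r7 → r4=37&9=1
LSR r4, r4, #3 → r4=1>>3=0
halt.

0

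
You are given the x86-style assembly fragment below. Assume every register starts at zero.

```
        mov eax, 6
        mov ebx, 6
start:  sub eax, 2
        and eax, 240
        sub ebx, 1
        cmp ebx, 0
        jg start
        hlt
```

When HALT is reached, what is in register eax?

mov eax, 6 → eax=6
mov ebx, 6 → ebx=6
sub eax, 2 → eax=6-2=4
and eax, 240 → eax=4&240=0
sub ebx, 1 → ebx=6-1=5
cmp ebx, 0  (cmp 5,0)
jg start: taken
sub eax, 2 → eax=0-2=-2
and eax, 240 → eax=(-2)&240=240
sub ebx, 1 → ebx=5-1=4
cmp ebx, 0  (cmp 4,0)
jg start: taken
sub eax, 2 → eax=240-2=238
and eax, 240 → eax=238&240=224
sub ebx, 1 → ebx=4-1=3
cmp ebx, 0  (cmp 3,0)
jg start: taken
sub eax, 2 → eax=224-2=222
and eax, 240 → eax=222&240=208
sub ebx, 1 → ebx=3-1=2
cmp ebx, 0  (cmp 2,0)
jg start: taken
sub eax, 2 → eax=208-2=206
and eax, 240 → eax=206&240=192
sub ebx, 1 → ebx=2-1=1
cmp ebx, 0  (cmp 1,0)
jg start: taken
sub eax, 2 → eax=192-2=190
and eax, 240 → eax=190&240=176
sub ebx, 1 → ebx=1-1=0
cmp ebx, 0  (cmp 0,0)
jg start: not taken
halt.

176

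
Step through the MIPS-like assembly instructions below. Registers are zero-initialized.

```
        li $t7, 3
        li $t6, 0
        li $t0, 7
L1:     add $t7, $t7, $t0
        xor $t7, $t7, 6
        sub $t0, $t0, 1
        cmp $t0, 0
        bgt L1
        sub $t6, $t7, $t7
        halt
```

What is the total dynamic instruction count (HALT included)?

40

after li $t7, 3: $t7=3
after li $t6, 0: $t6=0
after li $t0, 7: $t0=7
after add $t7, $t7, $t0: $t7=3+7=10
after xor $t7, $t7, 6: $t7=10^6=12
after sub $t0, $t0, 1: $t0=7-1=6
cmp $t0, 0  (cmp 6,0)
bgt L1: taken
after add $t7, $t7, $t0: $t7=12+6=18
after xor $t7, $t7, 6: $t7=18^6=20
after sub $t0, $t0, 1: $t0=6-1=5
cmp $t0, 0  (cmp 5,0)
bgt L1: taken
after add $t7, $t7, $t0: $t7=20+5=25
after xor $t7, $t7, 6: $t7=25^6=31
after sub $t0, $t0, 1: $t0=5-1=4
cmp $t0, 0  (cmp 4,0)
bgt L1: taken
after add $t7, $t7, $t0: $t7=31+4=35
after xor $t7, $t7, 6: $t7=35^6=37
after sub $t0, $t0, 1: $t0=4-1=3
cmp $t0, 0  (cmp 3,0)
bgt L1: taken
after add $t7, $t7, $t0: $t7=37+3=40
after xor $t7, $t7, 6: $t7=40^6=46
after sub $t0, $t0, 1: $t0=3-1=2
cmp $t0, 0  (cmp 2,0)
bgt L1: taken
after add $t7, $t7, $t0: $t7=46+2=48
after xor $t7, $t7, 6: $t7=48^6=54
after sub $t0, $t0, 1: $t0=2-1=1
cmp $t0, 0  (cmp 1,0)
bgt L1: taken
after add $t7, $t7, $t0: $t7=54+1=55
after xor $t7, $t7, 6: $t7=55^6=49
after sub $t0, $t0, 1: $t0=1-1=0
cmp $t0, 0  (cmp 0,0)
bgt L1: not taken
after sub $t6, $t7, $t7: $t6=49-49=0
halt.
Total executed instructions: 40.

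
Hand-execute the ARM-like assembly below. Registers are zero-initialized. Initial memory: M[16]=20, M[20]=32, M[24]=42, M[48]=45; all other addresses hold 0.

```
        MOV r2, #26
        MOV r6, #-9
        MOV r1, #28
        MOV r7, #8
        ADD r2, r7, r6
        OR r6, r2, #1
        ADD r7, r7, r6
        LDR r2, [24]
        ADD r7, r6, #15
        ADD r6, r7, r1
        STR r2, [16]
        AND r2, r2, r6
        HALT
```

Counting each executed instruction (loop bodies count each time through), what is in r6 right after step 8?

-1

MOV r2, #26 → r2=26
MOV r6, #-9 → r6=-9
MOV r1, #28 → r1=28
MOV r7, #8 → r7=8
ADD r2, r7, r6 → r2=8+(-9)=-1
OR r6, r2, #1 → r6=(-1)|1=-1
ADD r7, r7, r6 → r7=8+(-1)=7
LDR r2, [24] → r2=M[24]=42
After step 8: r6 = -1.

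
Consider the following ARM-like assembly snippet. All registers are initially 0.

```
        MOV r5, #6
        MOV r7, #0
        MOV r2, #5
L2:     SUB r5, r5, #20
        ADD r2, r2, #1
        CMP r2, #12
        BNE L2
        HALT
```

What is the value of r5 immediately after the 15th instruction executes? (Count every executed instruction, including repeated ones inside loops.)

-54

MOV r5, #6 → r5=6
MOV r7, #0 → r7=0
MOV r2, #5 → r2=5
SUB r5, r5, #20 → r5=6-20=-14
ADD r2, r2, #1 → r2=5+1=6
CMP r2, #12  (cmp 6,12)
BNE L2: taken
SUB r5, r5, #20 → r5=(-14)-20=-34
ADD r2, r2, #1 → r2=6+1=7
CMP r2, #12  (cmp 7,12)
BNE L2: taken
SUB r5, r5, #20 → r5=(-34)-20=-54
ADD r2, r2, #1 → r2=7+1=8
CMP r2, #12  (cmp 8,12)
BNE L2: taken
After step 15: r5 = -54.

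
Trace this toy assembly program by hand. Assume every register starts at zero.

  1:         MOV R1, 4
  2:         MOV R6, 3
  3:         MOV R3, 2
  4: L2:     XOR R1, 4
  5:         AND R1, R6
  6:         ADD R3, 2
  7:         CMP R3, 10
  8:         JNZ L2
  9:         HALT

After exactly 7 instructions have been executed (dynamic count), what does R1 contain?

0

after MOV R1, 4: R1=4
after MOV R6, 3: R6=3
after MOV R3, 2: R3=2
after XOR R1, 4: R1=4^4=0
after AND R1, R6: R1=0&3=0
after ADD R3, 2: R3=2+2=4
CMP R3, 10  (cmp 4,10)
After step 7: R1 = 0.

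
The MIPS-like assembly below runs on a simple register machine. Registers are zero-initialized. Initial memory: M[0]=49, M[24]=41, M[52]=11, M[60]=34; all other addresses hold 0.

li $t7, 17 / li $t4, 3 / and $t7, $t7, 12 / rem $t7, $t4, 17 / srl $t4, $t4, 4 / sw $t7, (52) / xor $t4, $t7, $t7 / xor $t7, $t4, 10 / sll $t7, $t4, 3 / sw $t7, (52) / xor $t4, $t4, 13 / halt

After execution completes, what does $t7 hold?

0

$t7=17
$t4=3
$t7=17&12=0
$t7=3%17=3
$t4=3>>4=0
sw $t7, (52) → M[52]=3
$t4=3^3=0
$t7=0^10=10
$t7=0<<3=0
sw $t7, (52) → M[52]=0
$t4=0^13=13
halt.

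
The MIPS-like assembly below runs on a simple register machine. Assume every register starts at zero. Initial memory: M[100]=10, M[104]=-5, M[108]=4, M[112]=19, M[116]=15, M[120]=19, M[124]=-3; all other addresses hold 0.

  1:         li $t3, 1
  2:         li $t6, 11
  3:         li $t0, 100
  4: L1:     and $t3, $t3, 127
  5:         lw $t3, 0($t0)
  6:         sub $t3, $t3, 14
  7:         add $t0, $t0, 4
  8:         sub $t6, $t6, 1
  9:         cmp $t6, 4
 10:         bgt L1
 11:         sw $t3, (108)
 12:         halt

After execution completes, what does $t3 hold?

after li $t3, 1: $t3=1
after li $t6, 11: $t6=11
after li $t0, 100: $t0=100
after and $t3, $t3, 127: $t3=1&127=1
after lw $t3, 0($t0): $t3=M[100]=10
after sub $t3, $t3, 14: $t3=10-14=-4
after add $t0, $t0, 4: $t0=100+4=104
after sub $t6, $t6, 1: $t6=11-1=10
cmp $t6, 4  (cmp 10,4)
bgt L1: taken
after and $t3, $t3, 127: $t3=(-4)&127=124
after lw $t3, 0($t0): $t3=M[104]=-5
after sub $t3, $t3, 14: $t3=(-5)-14=-19
after add $t0, $t0, 4: $t0=104+4=108
after sub $t6, $t6, 1: $t6=10-1=9
cmp $t6, 4  (cmp 9,4)
bgt L1: taken
after and $t3, $t3, 127: $t3=(-19)&127=109
after lw $t3, 0($t0): $t3=M[108]=4
after sub $t3, $t3, 14: $t3=4-14=-10
after add $t0, $t0, 4: $t0=108+4=112
after sub $t6, $t6, 1: $t6=9-1=8
cmp $t6, 4  (cmp 8,4)
bgt L1: taken
after and $t3, $t3, 127: $t3=(-10)&127=118
after lw $t3, 0($t0): $t3=M[112]=19
after sub $t3, $t3, 14: $t3=19-14=5
after add $t0, $t0, 4: $t0=112+4=116
after sub $t6, $t6, 1: $t6=8-1=7
cmp $t6, 4  (cmp 7,4)
bgt L1: taken
after and $t3, $t3, 127: $t3=5&127=5
after lw $t3, 0($t0): $t3=M[116]=15
after sub $t3, $t3, 14: $t3=15-14=1
after add $t0, $t0, 4: $t0=116+4=120
after sub $t6, $t6, 1: $t6=7-1=6
cmp $t6, 4  (cmp 6,4)
bgt L1: taken
after and $t3, $t3, 127: $t3=1&127=1
after lw $t3, 0($t0): $t3=M[120]=19
after sub $t3, $t3, 14: $t3=19-14=5
after add $t0, $t0, 4: $t0=120+4=124
after sub $t6, $t6, 1: $t6=6-1=5
cmp $t6, 4  (cmp 5,4)
bgt L1: taken
after and $t3, $t3, 127: $t3=5&127=5
after lw $t3, 0($t0): $t3=M[124]=-3
after sub $t3, $t3, 14: $t3=(-3)-14=-17
after add $t0, $t0, 4: $t0=124+4=128
after sub $t6, $t6, 1: $t6=5-1=4
cmp $t6, 4  (cmp 4,4)
bgt L1: not taken
sw $t3, (108) → M[108]=-17
halt.

-17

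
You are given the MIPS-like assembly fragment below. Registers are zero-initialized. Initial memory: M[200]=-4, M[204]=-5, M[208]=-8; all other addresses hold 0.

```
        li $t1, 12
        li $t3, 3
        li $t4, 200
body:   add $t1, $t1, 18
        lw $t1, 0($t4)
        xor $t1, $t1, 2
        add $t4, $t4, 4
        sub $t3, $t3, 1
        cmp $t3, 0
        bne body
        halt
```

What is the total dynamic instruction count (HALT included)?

25

after li $t1, 12: $t1=12
after li $t3, 3: $t3=3
after li $t4, 200: $t4=200
after add $t1, $t1, 18: $t1=12+18=30
after lw $t1, 0($t4): $t1=M[200]=-4
after xor $t1, $t1, 2: $t1=(-4)^2=-2
after add $t4, $t4, 4: $t4=200+4=204
after sub $t3, $t3, 1: $t3=3-1=2
cmp $t3, 0  (cmp 2,0)
bne body: taken
after add $t1, $t1, 18: $t1=(-2)+18=16
after lw $t1, 0($t4): $t1=M[204]=-5
after xor $t1, $t1, 2: $t1=(-5)^2=-7
after add $t4, $t4, 4: $t4=204+4=208
after sub $t3, $t3, 1: $t3=2-1=1
cmp $t3, 0  (cmp 1,0)
bne body: taken
after add $t1, $t1, 18: $t1=(-7)+18=11
after lw $t1, 0($t4): $t1=M[208]=-8
after xor $t1, $t1, 2: $t1=(-8)^2=-6
after add $t4, $t4, 4: $t4=208+4=212
after sub $t3, $t3, 1: $t3=1-1=0
cmp $t3, 0  (cmp 0,0)
bne body: not taken
halt.
Total executed instructions: 25.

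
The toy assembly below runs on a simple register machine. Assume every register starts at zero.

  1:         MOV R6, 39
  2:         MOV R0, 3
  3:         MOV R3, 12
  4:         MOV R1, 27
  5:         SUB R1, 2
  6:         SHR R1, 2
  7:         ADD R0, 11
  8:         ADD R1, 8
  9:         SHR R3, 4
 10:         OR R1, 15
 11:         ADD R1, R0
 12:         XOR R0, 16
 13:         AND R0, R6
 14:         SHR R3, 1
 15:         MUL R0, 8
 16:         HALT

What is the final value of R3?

MOV R6, 39 → R6=39
MOV R0, 3 → R0=3
MOV R3, 12 → R3=12
MOV R1, 27 → R1=27
SUB R1, 2 → R1=27-2=25
SHR R1, 2 → R1=25>>2=6
ADD R0, 11 → R0=3+11=14
ADD R1, 8 → R1=6+8=14
SHR R3, 4 → R3=12>>4=0
OR R1, 15 → R1=14|15=15
ADD R1, R0 → R1=15+14=29
XOR R0, 16 → R0=14^16=30
AND R0, R6 → R0=30&39=6
SHR R3, 1 → R3=0>>1=0
MUL R0, 8 → R0=6*8=48
halt.

0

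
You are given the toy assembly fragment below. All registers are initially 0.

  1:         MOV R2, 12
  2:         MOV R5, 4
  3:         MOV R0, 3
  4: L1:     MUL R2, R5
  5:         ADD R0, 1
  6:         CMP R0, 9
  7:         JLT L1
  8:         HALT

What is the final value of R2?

49152

MOV R2, 12 → R2=12
MOV R5, 4 → R5=4
MOV R0, 3 → R0=3
MUL R2, R5 → R2=12*4=48
ADD R0, 1 → R0=3+1=4
CMP R0, 9  (cmp 4,9)
JLT L1: taken
MUL R2, R5 → R2=48*4=192
ADD R0, 1 → R0=4+1=5
CMP R0, 9  (cmp 5,9)
JLT L1: taken
MUL R2, R5 → R2=192*4=768
ADD R0, 1 → R0=5+1=6
CMP R0, 9  (cmp 6,9)
JLT L1: taken
MUL R2, R5 → R2=768*4=3072
ADD R0, 1 → R0=6+1=7
CMP R0, 9  (cmp 7,9)
JLT L1: taken
MUL R2, R5 → R2=3072*4=12288
ADD R0, 1 → R0=7+1=8
CMP R0, 9  (cmp 8,9)
JLT L1: taken
MUL R2, R5 → R2=12288*4=49152
ADD R0, 1 → R0=8+1=9
CMP R0, 9  (cmp 9,9)
JLT L1: not taken
halt.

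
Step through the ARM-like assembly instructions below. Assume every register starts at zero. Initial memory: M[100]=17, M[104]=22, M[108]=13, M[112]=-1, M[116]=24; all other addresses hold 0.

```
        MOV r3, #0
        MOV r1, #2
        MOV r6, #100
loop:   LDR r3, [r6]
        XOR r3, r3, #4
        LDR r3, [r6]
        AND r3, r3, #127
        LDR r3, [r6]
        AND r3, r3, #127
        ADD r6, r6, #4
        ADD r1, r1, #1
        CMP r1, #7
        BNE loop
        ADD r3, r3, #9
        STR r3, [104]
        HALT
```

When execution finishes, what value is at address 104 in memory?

33

MOV r3, #0 → r3=0
MOV r1, #2 → r1=2
MOV r6, #100 → r6=100
LDR r3, [r6] → r3=M[100]=17
XOR r3, r3, #4 → r3=17^4=21
LDR r3, [r6] → r3=M[100]=17
AND r3, r3, #127 → r3=17&127=17
LDR r3, [r6] → r3=M[100]=17
AND r3, r3, #127 → r3=17&127=17
ADD r6, r6, #4 → r6=100+4=104
ADD r1, r1, #1 → r1=2+1=3
CMP r1, #7  (cmp 3,7)
BNE loop: taken
LDR r3, [r6] → r3=M[104]=22
XOR r3, r3, #4 → r3=22^4=18
LDR r3, [r6] → r3=M[104]=22
AND r3, r3, #127 → r3=22&127=22
LDR r3, [r6] → r3=M[104]=22
AND r3, r3, #127 → r3=22&127=22
ADD r6, r6, #4 → r6=104+4=108
ADD r1, r1, #1 → r1=3+1=4
CMP r1, #7  (cmp 4,7)
BNE loop: taken
LDR r3, [r6] → r3=M[108]=13
XOR r3, r3, #4 → r3=13^4=9
LDR r3, [r6] → r3=M[108]=13
AND r3, r3, #127 → r3=13&127=13
LDR r3, [r6] → r3=M[108]=13
AND r3, r3, #127 → r3=13&127=13
ADD r6, r6, #4 → r6=108+4=112
ADD r1, r1, #1 → r1=4+1=5
CMP r1, #7  (cmp 5,7)
BNE loop: taken
LDR r3, [r6] → r3=M[112]=-1
XOR r3, r3, #4 → r3=(-1)^4=-5
LDR r3, [r6] → r3=M[112]=-1
AND r3, r3, #127 → r3=(-1)&127=127
LDR r3, [r6] → r3=M[112]=-1
AND r3, r3, #127 → r3=(-1)&127=127
ADD r6, r6, #4 → r6=112+4=116
ADD r1, r1, #1 → r1=5+1=6
CMP r1, #7  (cmp 6,7)
BNE loop: taken
LDR r3, [r6] → r3=M[116]=24
XOR r3, r3, #4 → r3=24^4=28
LDR r3, [r6] → r3=M[116]=24
AND r3, r3, #127 → r3=24&127=24
LDR r3, [r6] → r3=M[116]=24
AND r3, r3, #127 → r3=24&127=24
ADD r6, r6, #4 → r6=116+4=120
ADD r1, r1, #1 → r1=6+1=7
CMP r1, #7  (cmp 7,7)
BNE loop: not taken
ADD r3, r3, #9 → r3=24+9=33
STR r3, [104] → M[104]=33
halt.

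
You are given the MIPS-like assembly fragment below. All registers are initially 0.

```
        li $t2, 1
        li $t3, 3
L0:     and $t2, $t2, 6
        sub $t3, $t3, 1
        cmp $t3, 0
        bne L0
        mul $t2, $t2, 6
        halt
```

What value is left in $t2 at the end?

0

after li $t2, 1: $t2=1
after li $t3, 3: $t3=3
after and $t2, $t2, 6: $t2=1&6=0
after sub $t3, $t3, 1: $t3=3-1=2
cmp $t3, 0  (cmp 2,0)
bne L0: taken
after and $t2, $t2, 6: $t2=0&6=0
after sub $t3, $t3, 1: $t3=2-1=1
cmp $t3, 0  (cmp 1,0)
bne L0: taken
after and $t2, $t2, 6: $t2=0&6=0
after sub $t3, $t3, 1: $t3=1-1=0
cmp $t3, 0  (cmp 0,0)
bne L0: not taken
after mul $t2, $t2, 6: $t2=0*6=0
halt.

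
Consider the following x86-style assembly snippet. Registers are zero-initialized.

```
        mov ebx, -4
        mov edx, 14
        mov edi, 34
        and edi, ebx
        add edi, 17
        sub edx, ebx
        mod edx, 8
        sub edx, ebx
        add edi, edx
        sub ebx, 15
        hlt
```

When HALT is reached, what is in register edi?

55

after mov ebx, -4: ebx=-4
after mov edx, 14: edx=14
after mov edi, 34: edi=34
after and edi, ebx: edi=34&(-4)=32
after add edi, 17: edi=32+17=49
after sub edx, ebx: edx=14-(-4)=18
after mod edx, 8: edx=18%8=2
after sub edx, ebx: edx=2-(-4)=6
after add edi, edx: edi=49+6=55
after sub ebx, 15: ebx=(-4)-15=-19
halt.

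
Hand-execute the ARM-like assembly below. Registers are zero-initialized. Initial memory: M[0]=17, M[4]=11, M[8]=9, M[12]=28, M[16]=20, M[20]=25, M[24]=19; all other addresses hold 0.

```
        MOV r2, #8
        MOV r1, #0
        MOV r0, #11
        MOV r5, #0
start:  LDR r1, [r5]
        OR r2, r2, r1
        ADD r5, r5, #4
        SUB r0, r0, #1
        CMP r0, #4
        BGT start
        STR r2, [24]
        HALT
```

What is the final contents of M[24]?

r2=8
r1=0
r0=11
r5=0
r1=M[0]=17
r2=8|17=25
r5=0+4=4
r0=11-1=10
CMP r0, #4  (cmp 10,4)
BGT start: taken
r1=M[4]=11
r2=25|11=27
r5=4+4=8
r0=10-1=9
CMP r0, #4  (cmp 9,4)
BGT start: taken
r1=M[8]=9
r2=27|9=27
r5=8+4=12
r0=9-1=8
CMP r0, #4  (cmp 8,4)
BGT start: taken
r1=M[12]=28
r2=27|28=31
r5=12+4=16
r0=8-1=7
CMP r0, #4  (cmp 7,4)
BGT start: taken
r1=M[16]=20
r2=31|20=31
r5=16+4=20
r0=7-1=6
CMP r0, #4  (cmp 6,4)
BGT start: taken
r1=M[20]=25
r2=31|25=31
r5=20+4=24
r0=6-1=5
CMP r0, #4  (cmp 5,4)
BGT start: taken
r1=M[24]=19
r2=31|19=31
r5=24+4=28
r0=5-1=4
CMP r0, #4  (cmp 4,4)
BGT start: not taken
STR r2, [24] → M[24]=31
halt.

31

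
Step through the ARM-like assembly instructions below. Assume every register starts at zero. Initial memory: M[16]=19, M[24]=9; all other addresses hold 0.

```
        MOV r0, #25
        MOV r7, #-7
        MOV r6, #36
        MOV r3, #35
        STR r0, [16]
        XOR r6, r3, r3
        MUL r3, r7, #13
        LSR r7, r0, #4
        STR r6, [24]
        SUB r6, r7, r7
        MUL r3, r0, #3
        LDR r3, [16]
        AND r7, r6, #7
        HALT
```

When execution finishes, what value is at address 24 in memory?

0

after MOV r0, #25: r0=25
after MOV r7, #-7: r7=-7
after MOV r6, #36: r6=36
after MOV r3, #35: r3=35
STR r0, [16] → M[16]=25
after XOR r6, r3, r3: r6=35^35=0
after MUL r3, r7, #13: r3=(-7)*13=-91
after LSR r7, r0, #4: r7=25>>4=1
STR r6, [24] → M[24]=0
after SUB r6, r7, r7: r6=1-1=0
after MUL r3, r0, #3: r3=25*3=75
after LDR r3, [16]: r3=M[16]=25
after AND r7, r6, #7: r7=0&7=0
halt.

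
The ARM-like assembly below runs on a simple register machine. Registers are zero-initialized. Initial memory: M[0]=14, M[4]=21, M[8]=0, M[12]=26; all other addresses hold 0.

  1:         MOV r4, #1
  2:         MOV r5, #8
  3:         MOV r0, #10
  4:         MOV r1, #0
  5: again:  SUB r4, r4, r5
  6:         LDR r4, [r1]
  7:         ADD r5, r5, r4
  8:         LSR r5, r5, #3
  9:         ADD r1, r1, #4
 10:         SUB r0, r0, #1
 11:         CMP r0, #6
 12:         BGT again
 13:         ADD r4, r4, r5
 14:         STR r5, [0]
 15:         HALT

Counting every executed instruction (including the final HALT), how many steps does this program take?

39

after MOV r4, #1: r4=1
after MOV r5, #8: r5=8
after MOV r0, #10: r0=10
after MOV r1, #0: r1=0
after SUB r4, r4, r5: r4=1-8=-7
after LDR r4, [r1]: r4=M[0]=14
after ADD r5, r5, r4: r5=8+14=22
after LSR r5, r5, #3: r5=22>>3=2
after ADD r1, r1, #4: r1=0+4=4
after SUB r0, r0, #1: r0=10-1=9
CMP r0, #6  (cmp 9,6)
BGT again: taken
after SUB r4, r4, r5: r4=14-2=12
after LDR r4, [r1]: r4=M[4]=21
after ADD r5, r5, r4: r5=2+21=23
after LSR r5, r5, #3: r5=23>>3=2
after ADD r1, r1, #4: r1=4+4=8
after SUB r0, r0, #1: r0=9-1=8
CMP r0, #6  (cmp 8,6)
BGT again: taken
after SUB r4, r4, r5: r4=21-2=19
after LDR r4, [r1]: r4=M[8]=0
after ADD r5, r5, r4: r5=2+0=2
after LSR r5, r5, #3: r5=2>>3=0
after ADD r1, r1, #4: r1=8+4=12
after SUB r0, r0, #1: r0=8-1=7
CMP r0, #6  (cmp 7,6)
BGT again: taken
after SUB r4, r4, r5: r4=0-0=0
after LDR r4, [r1]: r4=M[12]=26
after ADD r5, r5, r4: r5=0+26=26
after LSR r5, r5, #3: r5=26>>3=3
after ADD r1, r1, #4: r1=12+4=16
after SUB r0, r0, #1: r0=7-1=6
CMP r0, #6  (cmp 6,6)
BGT again: not taken
after ADD r4, r4, r5: r4=26+3=29
STR r5, [0] → M[0]=3
halt.
Total executed instructions: 39.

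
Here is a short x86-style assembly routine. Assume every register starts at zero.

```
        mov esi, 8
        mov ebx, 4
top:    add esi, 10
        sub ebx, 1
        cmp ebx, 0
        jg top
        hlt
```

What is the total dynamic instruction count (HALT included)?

esi=8
ebx=4
esi=8+10=18
ebx=4-1=3
cmp ebx, 0  (cmp 3,0)
jg top: taken
esi=18+10=28
ebx=3-1=2
cmp ebx, 0  (cmp 2,0)
jg top: taken
esi=28+10=38
ebx=2-1=1
cmp ebx, 0  (cmp 1,0)
jg top: taken
esi=38+10=48
ebx=1-1=0
cmp ebx, 0  (cmp 0,0)
jg top: not taken
halt.
Total executed instructions: 19.

19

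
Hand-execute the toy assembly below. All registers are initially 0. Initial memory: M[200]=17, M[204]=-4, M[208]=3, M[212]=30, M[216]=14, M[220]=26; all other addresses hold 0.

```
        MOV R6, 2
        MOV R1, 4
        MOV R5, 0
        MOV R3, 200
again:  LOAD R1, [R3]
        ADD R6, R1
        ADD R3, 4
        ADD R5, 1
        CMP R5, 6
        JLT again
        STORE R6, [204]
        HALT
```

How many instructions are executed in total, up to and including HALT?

42

R6=2
R1=4
R5=0
R3=200
R1=M[200]=17
R6=2+17=19
R3=200+4=204
R5=0+1=1
CMP R5, 6  (cmp 1,6)
JLT again: taken
R1=M[204]=-4
R6=19+(-4)=15
R3=204+4=208
R5=1+1=2
CMP R5, 6  (cmp 2,6)
JLT again: taken
R1=M[208]=3
R6=15+3=18
R3=208+4=212
R5=2+1=3
CMP R5, 6  (cmp 3,6)
JLT again: taken
R1=M[212]=30
R6=18+30=48
R3=212+4=216
R5=3+1=4
CMP R5, 6  (cmp 4,6)
JLT again: taken
R1=M[216]=14
R6=48+14=62
R3=216+4=220
R5=4+1=5
CMP R5, 6  (cmp 5,6)
JLT again: taken
R1=M[220]=26
R6=62+26=88
R3=220+4=224
R5=5+1=6
CMP R5, 6  (cmp 6,6)
JLT again: not taken
STORE R6, [204] → M[204]=88
halt.
Total executed instructions: 42.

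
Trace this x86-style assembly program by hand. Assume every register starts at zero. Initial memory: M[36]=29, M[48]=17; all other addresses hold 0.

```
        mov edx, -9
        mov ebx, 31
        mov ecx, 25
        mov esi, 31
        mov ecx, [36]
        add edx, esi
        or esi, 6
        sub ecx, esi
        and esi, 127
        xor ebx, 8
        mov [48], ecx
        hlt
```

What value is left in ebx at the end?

mov edx, -9 → edx=-9
mov ebx, 31 → ebx=31
mov ecx, 25 → ecx=25
mov esi, 31 → esi=31
mov ecx, [36] → ecx=M[36]=29
add edx, esi → edx=(-9)+31=22
or esi, 6 → esi=31|6=31
sub ecx, esi → ecx=29-31=-2
and esi, 127 → esi=31&127=31
xor ebx, 8 → ebx=31^8=23
mov [48], ecx → M[48]=-2
halt.

23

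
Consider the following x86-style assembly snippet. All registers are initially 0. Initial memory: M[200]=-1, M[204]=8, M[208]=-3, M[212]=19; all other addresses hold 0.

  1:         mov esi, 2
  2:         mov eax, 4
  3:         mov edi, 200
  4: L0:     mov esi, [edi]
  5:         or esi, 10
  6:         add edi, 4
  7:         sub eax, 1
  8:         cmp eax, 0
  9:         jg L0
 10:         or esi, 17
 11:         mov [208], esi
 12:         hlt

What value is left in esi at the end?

27

mov esi, 2 → esi=2
mov eax, 4 → eax=4
mov edi, 200 → edi=200
mov esi, [edi] → esi=M[200]=-1
or esi, 10 → esi=(-1)|10=-1
add edi, 4 → edi=200+4=204
sub eax, 1 → eax=4-1=3
cmp eax, 0  (cmp 3,0)
jg L0: taken
mov esi, [edi] → esi=M[204]=8
or esi, 10 → esi=8|10=10
add edi, 4 → edi=204+4=208
sub eax, 1 → eax=3-1=2
cmp eax, 0  (cmp 2,0)
jg L0: taken
mov esi, [edi] → esi=M[208]=-3
or esi, 10 → esi=(-3)|10=-1
add edi, 4 → edi=208+4=212
sub eax, 1 → eax=2-1=1
cmp eax, 0  (cmp 1,0)
jg L0: taken
mov esi, [edi] → esi=M[212]=19
or esi, 10 → esi=19|10=27
add edi, 4 → edi=212+4=216
sub eax, 1 → eax=1-1=0
cmp eax, 0  (cmp 0,0)
jg L0: not taken
or esi, 17 → esi=27|17=27
mov [208], esi → M[208]=27
halt.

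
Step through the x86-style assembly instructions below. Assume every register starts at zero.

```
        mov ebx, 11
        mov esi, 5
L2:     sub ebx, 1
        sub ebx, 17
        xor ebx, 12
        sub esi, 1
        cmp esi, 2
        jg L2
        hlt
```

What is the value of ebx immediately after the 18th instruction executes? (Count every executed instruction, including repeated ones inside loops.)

-47

after mov ebx, 11: ebx=11
after mov esi, 5: esi=5
after sub ebx, 1: ebx=11-1=10
after sub ebx, 17: ebx=10-17=-7
after xor ebx, 12: ebx=(-7)^12=-11
after sub esi, 1: esi=5-1=4
cmp esi, 2  (cmp 4,2)
jg L2: taken
after sub ebx, 1: ebx=(-11)-1=-12
after sub ebx, 17: ebx=(-12)-17=-29
after xor ebx, 12: ebx=(-29)^12=-17
after sub esi, 1: esi=4-1=3
cmp esi, 2  (cmp 3,2)
jg L2: taken
after sub ebx, 1: ebx=(-17)-1=-18
after sub ebx, 17: ebx=(-18)-17=-35
after xor ebx, 12: ebx=(-35)^12=-47
after sub esi, 1: esi=3-1=2
After step 18: ebx = -47.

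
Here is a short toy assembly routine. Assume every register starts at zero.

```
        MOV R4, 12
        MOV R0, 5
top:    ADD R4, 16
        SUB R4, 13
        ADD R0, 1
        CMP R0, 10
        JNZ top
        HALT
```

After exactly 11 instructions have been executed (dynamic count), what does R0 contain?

7

R4=12
R0=5
R4=12+16=28
R4=28-13=15
R0=5+1=6
CMP R0, 10  (cmp 6,10)
JNZ top: taken
R4=15+16=31
R4=31-13=18
R0=6+1=7
CMP R0, 10  (cmp 7,10)
After step 11: R0 = 7.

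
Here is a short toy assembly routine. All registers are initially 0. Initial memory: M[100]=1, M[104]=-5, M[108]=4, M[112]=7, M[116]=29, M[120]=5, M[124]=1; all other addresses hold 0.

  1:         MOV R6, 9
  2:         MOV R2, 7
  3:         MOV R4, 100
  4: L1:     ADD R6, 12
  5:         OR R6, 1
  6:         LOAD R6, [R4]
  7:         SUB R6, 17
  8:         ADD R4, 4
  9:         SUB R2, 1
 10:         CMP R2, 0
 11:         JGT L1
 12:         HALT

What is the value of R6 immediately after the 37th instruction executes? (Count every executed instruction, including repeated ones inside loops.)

3

R6=9
R2=7
R4=100
R6=9+12=21
R6=21|1=21
R6=M[100]=1
R6=1-17=-16
R4=100+4=104
R2=7-1=6
CMP R2, 0  (cmp 6,0)
JGT L1: taken
R6=(-16)+12=-4
R6=(-4)|1=-3
R6=M[104]=-5
R6=(-5)-17=-22
R4=104+4=108
R2=6-1=5
CMP R2, 0  (cmp 5,0)
JGT L1: taken
R6=(-22)+12=-10
R6=(-10)|1=-9
R6=M[108]=4
R6=4-17=-13
R4=108+4=112
R2=5-1=4
CMP R2, 0  (cmp 4,0)
JGT L1: taken
R6=(-13)+12=-1
R6=(-1)|1=-1
R6=M[112]=7
R6=7-17=-10
R4=112+4=116
R2=4-1=3
CMP R2, 0  (cmp 3,0)
JGT L1: taken
R6=(-10)+12=2
R6=2|1=3
After step 37: R6 = 3.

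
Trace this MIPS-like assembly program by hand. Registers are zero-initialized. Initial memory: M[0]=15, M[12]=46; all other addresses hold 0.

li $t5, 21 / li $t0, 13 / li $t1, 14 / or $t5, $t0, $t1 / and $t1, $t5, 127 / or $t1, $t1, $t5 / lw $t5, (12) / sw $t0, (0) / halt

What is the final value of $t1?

li $t5, 21 → $t5=21
li $t0, 13 → $t0=13
li $t1, 14 → $t1=14
or $t5, $t0, $t1 → $t5=13|14=15
and $t1, $t5, 127 → $t1=15&127=15
or $t1, $t1, $t5 → $t1=15|15=15
lw $t5, (12) → $t5=M[12]=46
sw $t0, (0) → M[0]=13
halt.

15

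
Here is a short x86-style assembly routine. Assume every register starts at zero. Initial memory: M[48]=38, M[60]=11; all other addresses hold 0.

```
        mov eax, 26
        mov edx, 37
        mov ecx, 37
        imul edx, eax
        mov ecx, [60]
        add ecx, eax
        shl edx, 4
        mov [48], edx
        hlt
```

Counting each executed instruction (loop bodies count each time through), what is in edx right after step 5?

962

eax=26
edx=37
ecx=37
edx=37*26=962
ecx=M[60]=11
After step 5: edx = 962.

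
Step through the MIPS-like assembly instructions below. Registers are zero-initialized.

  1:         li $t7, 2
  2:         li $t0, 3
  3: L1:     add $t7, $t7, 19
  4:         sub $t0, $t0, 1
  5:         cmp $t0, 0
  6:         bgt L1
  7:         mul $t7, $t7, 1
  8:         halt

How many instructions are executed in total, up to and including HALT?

$t7=2
$t0=3
$t7=2+19=21
$t0=3-1=2
cmp $t0, 0  (cmp 2,0)
bgt L1: taken
$t7=21+19=40
$t0=2-1=1
cmp $t0, 0  (cmp 1,0)
bgt L1: taken
$t7=40+19=59
$t0=1-1=0
cmp $t0, 0  (cmp 0,0)
bgt L1: not taken
$t7=59*1=59
halt.
Total executed instructions: 16.

16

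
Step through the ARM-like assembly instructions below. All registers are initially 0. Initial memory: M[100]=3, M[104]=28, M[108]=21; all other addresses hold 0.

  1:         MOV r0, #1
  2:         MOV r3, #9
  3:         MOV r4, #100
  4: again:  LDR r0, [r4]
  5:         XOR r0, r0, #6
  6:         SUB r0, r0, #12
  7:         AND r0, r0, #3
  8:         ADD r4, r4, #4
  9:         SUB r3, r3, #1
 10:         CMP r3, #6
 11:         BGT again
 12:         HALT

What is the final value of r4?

112

r0=1
r3=9
r4=100
r0=M[100]=3
r0=3^6=5
r0=5-12=-7
r0=(-7)&3=1
r4=100+4=104
r3=9-1=8
CMP r3, #6  (cmp 8,6)
BGT again: taken
r0=M[104]=28
r0=28^6=26
r0=26-12=14
r0=14&3=2
r4=104+4=108
r3=8-1=7
CMP r3, #6  (cmp 7,6)
BGT again: taken
r0=M[108]=21
r0=21^6=19
r0=19-12=7
r0=7&3=3
r4=108+4=112
r3=7-1=6
CMP r3, #6  (cmp 6,6)
BGT again: not taken
halt.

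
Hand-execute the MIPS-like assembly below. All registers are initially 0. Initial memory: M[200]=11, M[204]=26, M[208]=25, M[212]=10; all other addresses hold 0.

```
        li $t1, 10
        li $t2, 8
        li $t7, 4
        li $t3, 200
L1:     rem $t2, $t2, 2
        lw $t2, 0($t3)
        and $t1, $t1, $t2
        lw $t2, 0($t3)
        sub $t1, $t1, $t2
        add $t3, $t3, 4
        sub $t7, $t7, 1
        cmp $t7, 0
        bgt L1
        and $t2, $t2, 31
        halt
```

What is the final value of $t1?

li $t1, 10 → $t1=10
li $t2, 8 → $t2=8
li $t7, 4 → $t7=4
li $t3, 200 → $t3=200
rem $t2, $t2, 2 → $t2=8%2=0
lw $t2, 0($t3) → $t2=M[200]=11
and $t1, $t1, $t2 → $t1=10&11=10
lw $t2, 0($t3) → $t2=M[200]=11
sub $t1, $t1, $t2 → $t1=10-11=-1
add $t3, $t3, 4 → $t3=200+4=204
sub $t7, $t7, 1 → $t7=4-1=3
cmp $t7, 0  (cmp 3,0)
bgt L1: taken
rem $t2, $t2, 2 → $t2=11%2=1
lw $t2, 0($t3) → $t2=M[204]=26
and $t1, $t1, $t2 → $t1=(-1)&26=26
lw $t2, 0($t3) → $t2=M[204]=26
sub $t1, $t1, $t2 → $t1=26-26=0
add $t3, $t3, 4 → $t3=204+4=208
sub $t7, $t7, 1 → $t7=3-1=2
cmp $t7, 0  (cmp 2,0)
bgt L1: taken
rem $t2, $t2, 2 → $t2=26%2=0
lw $t2, 0($t3) → $t2=M[208]=25
and $t1, $t1, $t2 → $t1=0&25=0
lw $t2, 0($t3) → $t2=M[208]=25
sub $t1, $t1, $t2 → $t1=0-25=-25
add $t3, $t3, 4 → $t3=208+4=212
sub $t7, $t7, 1 → $t7=2-1=1
cmp $t7, 0  (cmp 1,0)
bgt L1: taken
rem $t2, $t2, 2 → $t2=25%2=1
lw $t2, 0($t3) → $t2=M[212]=10
and $t1, $t1, $t2 → $t1=(-25)&10=2
lw $t2, 0($t3) → $t2=M[212]=10
sub $t1, $t1, $t2 → $t1=2-10=-8
add $t3, $t3, 4 → $t3=212+4=216
sub $t7, $t7, 1 → $t7=1-1=0
cmp $t7, 0  (cmp 0,0)
bgt L1: not taken
and $t2, $t2, 31 → $t2=10&31=10
halt.

-8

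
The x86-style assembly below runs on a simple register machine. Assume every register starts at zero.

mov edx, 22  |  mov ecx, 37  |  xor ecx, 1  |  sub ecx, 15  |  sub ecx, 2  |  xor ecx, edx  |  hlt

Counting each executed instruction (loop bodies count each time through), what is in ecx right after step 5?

19

mov edx, 22 → edx=22
mov ecx, 37 → ecx=37
xor ecx, 1 → ecx=37^1=36
sub ecx, 15 → ecx=36-15=21
sub ecx, 2 → ecx=21-2=19
After step 5: ecx = 19.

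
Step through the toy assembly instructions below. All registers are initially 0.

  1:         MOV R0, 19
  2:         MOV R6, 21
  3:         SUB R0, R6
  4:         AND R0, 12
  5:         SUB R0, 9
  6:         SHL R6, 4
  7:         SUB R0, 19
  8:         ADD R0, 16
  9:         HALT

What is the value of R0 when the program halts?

0

R0=19
R6=21
R0=19-21=-2
R0=(-2)&12=12
R0=12-9=3
R6=21<<4=336
R0=3-19=-16
R0=(-16)+16=0
halt.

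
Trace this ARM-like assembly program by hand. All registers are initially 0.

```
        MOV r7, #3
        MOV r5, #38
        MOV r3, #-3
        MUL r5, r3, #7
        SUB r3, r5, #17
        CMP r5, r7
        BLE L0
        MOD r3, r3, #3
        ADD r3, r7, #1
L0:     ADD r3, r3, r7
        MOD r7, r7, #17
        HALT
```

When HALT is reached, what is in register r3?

MOV r7, #3 → r7=3
MOV r5, #38 → r5=38
MOV r3, #-3 → r3=-3
MUL r5, r3, #7 → r5=(-3)*7=-21
SUB r3, r5, #17 → r3=(-21)-17=-38
CMP r5, r7  (cmp -21,3)
BLE L0: taken
ADD r3, r3, r7 → r3=(-38)+3=-35
MOD r7, r7, #17 → r7=3%17=3
halt.

-35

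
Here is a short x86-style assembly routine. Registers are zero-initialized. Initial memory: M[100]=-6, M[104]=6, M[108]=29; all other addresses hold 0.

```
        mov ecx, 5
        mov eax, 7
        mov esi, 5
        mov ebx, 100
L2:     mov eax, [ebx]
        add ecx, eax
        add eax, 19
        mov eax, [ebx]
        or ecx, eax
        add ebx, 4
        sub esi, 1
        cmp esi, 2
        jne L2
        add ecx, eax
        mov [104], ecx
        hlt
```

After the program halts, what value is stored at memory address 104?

90

after mov ecx, 5: ecx=5
after mov eax, 7: eax=7
after mov esi, 5: esi=5
after mov ebx, 100: ebx=100
after mov eax, [ebx]: eax=M[100]=-6
after add ecx, eax: ecx=5+(-6)=-1
after add eax, 19: eax=(-6)+19=13
after mov eax, [ebx]: eax=M[100]=-6
after or ecx, eax: ecx=(-1)|(-6)=-1
after add ebx, 4: ebx=100+4=104
after sub esi, 1: esi=5-1=4
cmp esi, 2  (cmp 4,2)
jne L2: taken
after mov eax, [ebx]: eax=M[104]=6
after add ecx, eax: ecx=(-1)+6=5
after add eax, 19: eax=6+19=25
after mov eax, [ebx]: eax=M[104]=6
after or ecx, eax: ecx=5|6=7
after add ebx, 4: ebx=104+4=108
after sub esi, 1: esi=4-1=3
cmp esi, 2  (cmp 3,2)
jne L2: taken
after mov eax, [ebx]: eax=M[108]=29
after add ecx, eax: ecx=7+29=36
after add eax, 19: eax=29+19=48
after mov eax, [ebx]: eax=M[108]=29
after or ecx, eax: ecx=36|29=61
after add ebx, 4: ebx=108+4=112
after sub esi, 1: esi=3-1=2
cmp esi, 2  (cmp 2,2)
jne L2: not taken
after add ecx, eax: ecx=61+29=90
mov [104], ecx → M[104]=90
halt.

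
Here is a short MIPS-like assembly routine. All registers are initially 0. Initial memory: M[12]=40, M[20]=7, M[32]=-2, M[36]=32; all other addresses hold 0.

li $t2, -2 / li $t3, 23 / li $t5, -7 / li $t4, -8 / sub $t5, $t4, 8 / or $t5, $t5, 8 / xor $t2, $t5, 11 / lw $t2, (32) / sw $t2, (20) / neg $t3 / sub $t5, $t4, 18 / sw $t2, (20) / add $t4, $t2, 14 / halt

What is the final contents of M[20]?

-2

$t2=-2
$t3=23
$t5=-7
$t4=-8
$t5=(-8)-8=-16
$t5=(-16)|8=-8
$t2=(-8)^11=-13
$t2=M[32]=-2
sw $t2, (20) → M[20]=-2
$t3=-(23)=-23
$t5=(-8)-18=-26
sw $t2, (20) → M[20]=-2
$t4=(-2)+14=12
halt.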